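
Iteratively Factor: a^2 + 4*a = (a + 4)*(a)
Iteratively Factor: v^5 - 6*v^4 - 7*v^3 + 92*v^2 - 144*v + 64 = (v - 4)*(v^4 - 2*v^3 - 15*v^2 + 32*v - 16) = (v - 4)*(v + 4)*(v^3 - 6*v^2 + 9*v - 4) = (v - 4)*(v - 1)*(v + 4)*(v^2 - 5*v + 4) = (v - 4)*(v - 1)^2*(v + 4)*(v - 4)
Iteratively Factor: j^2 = (j)*(j)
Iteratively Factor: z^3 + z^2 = (z)*(z^2 + z) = z^2*(z + 1)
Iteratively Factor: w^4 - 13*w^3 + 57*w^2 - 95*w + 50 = (w - 2)*(w^3 - 11*w^2 + 35*w - 25) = (w - 5)*(w - 2)*(w^2 - 6*w + 5) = (w - 5)^2*(w - 2)*(w - 1)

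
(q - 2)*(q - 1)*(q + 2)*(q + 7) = q^4 + 6*q^3 - 11*q^2 - 24*q + 28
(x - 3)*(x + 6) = x^2 + 3*x - 18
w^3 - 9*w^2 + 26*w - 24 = (w - 4)*(w - 3)*(w - 2)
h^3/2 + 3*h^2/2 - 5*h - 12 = (h/2 + 1)*(h - 3)*(h + 4)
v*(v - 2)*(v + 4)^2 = v^4 + 6*v^3 - 32*v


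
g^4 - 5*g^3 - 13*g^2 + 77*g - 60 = (g - 5)*(g - 3)*(g - 1)*(g + 4)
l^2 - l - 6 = (l - 3)*(l + 2)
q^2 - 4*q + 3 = (q - 3)*(q - 1)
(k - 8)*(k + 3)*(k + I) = k^3 - 5*k^2 + I*k^2 - 24*k - 5*I*k - 24*I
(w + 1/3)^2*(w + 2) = w^3 + 8*w^2/3 + 13*w/9 + 2/9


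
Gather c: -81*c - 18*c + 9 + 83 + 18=110 - 99*c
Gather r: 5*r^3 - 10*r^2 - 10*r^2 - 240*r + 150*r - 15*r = 5*r^3 - 20*r^2 - 105*r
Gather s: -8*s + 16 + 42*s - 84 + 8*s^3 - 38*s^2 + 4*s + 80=8*s^3 - 38*s^2 + 38*s + 12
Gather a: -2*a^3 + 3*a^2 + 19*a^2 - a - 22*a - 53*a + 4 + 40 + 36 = -2*a^3 + 22*a^2 - 76*a + 80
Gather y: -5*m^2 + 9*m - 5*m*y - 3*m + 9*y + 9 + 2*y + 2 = -5*m^2 + 6*m + y*(11 - 5*m) + 11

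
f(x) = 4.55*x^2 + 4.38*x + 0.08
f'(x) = 9.1*x + 4.38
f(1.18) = 11.58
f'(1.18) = 15.12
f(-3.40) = 37.79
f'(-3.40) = -26.56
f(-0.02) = -0.01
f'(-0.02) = 4.20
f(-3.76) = 47.94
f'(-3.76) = -29.84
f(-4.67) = 78.86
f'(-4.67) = -38.12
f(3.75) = 80.49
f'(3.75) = 38.50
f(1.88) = 24.40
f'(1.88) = 21.49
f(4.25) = 100.88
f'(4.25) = 43.06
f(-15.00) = 958.13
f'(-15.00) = -132.12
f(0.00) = 0.08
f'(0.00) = 4.38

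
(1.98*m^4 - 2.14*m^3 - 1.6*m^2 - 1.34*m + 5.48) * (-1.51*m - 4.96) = -2.9898*m^5 - 6.5894*m^4 + 13.0304*m^3 + 9.9594*m^2 - 1.6284*m - 27.1808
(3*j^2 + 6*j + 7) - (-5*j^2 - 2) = 8*j^2 + 6*j + 9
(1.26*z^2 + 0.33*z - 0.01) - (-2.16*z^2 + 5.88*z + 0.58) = 3.42*z^2 - 5.55*z - 0.59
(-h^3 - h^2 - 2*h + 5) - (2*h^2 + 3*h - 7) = -h^3 - 3*h^2 - 5*h + 12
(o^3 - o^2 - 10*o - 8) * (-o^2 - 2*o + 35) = -o^5 - o^4 + 47*o^3 - 7*o^2 - 334*o - 280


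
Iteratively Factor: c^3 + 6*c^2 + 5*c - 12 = (c - 1)*(c^2 + 7*c + 12) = (c - 1)*(c + 4)*(c + 3)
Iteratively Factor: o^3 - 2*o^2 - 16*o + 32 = (o - 4)*(o^2 + 2*o - 8) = (o - 4)*(o + 4)*(o - 2)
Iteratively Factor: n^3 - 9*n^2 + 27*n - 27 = (n - 3)*(n^2 - 6*n + 9) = (n - 3)^2*(n - 3)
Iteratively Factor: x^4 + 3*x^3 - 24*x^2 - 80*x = (x)*(x^3 + 3*x^2 - 24*x - 80) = x*(x + 4)*(x^2 - x - 20) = x*(x + 4)^2*(x - 5)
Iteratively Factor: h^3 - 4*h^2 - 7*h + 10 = (h + 2)*(h^2 - 6*h + 5) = (h - 1)*(h + 2)*(h - 5)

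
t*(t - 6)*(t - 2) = t^3 - 8*t^2 + 12*t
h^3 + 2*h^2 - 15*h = h*(h - 3)*(h + 5)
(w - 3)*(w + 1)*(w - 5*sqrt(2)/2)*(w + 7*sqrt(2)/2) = w^4 - 2*w^3 + sqrt(2)*w^3 - 41*w^2/2 - 2*sqrt(2)*w^2 - 3*sqrt(2)*w + 35*w + 105/2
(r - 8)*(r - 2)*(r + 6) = r^3 - 4*r^2 - 44*r + 96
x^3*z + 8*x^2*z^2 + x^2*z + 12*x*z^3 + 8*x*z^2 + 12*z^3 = (x + 2*z)*(x + 6*z)*(x*z + z)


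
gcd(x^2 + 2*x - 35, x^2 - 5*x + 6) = 1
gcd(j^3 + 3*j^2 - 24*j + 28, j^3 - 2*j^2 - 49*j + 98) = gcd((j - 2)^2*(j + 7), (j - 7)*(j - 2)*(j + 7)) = j^2 + 5*j - 14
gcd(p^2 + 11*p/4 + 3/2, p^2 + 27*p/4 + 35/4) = 1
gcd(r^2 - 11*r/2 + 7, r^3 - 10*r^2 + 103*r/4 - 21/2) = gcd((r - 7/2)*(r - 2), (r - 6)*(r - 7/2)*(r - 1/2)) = r - 7/2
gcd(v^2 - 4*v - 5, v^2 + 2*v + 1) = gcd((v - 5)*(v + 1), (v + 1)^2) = v + 1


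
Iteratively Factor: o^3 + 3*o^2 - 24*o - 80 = (o + 4)*(o^2 - o - 20) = (o - 5)*(o + 4)*(o + 4)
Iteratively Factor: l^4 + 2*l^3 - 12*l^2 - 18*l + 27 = (l + 3)*(l^3 - l^2 - 9*l + 9) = (l - 3)*(l + 3)*(l^2 + 2*l - 3) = (l - 3)*(l - 1)*(l + 3)*(l + 3)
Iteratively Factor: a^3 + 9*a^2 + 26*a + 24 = (a + 2)*(a^2 + 7*a + 12) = (a + 2)*(a + 3)*(a + 4)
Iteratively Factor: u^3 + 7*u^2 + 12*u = (u)*(u^2 + 7*u + 12) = u*(u + 3)*(u + 4)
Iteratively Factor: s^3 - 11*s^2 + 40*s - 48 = (s - 4)*(s^2 - 7*s + 12) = (s - 4)^2*(s - 3)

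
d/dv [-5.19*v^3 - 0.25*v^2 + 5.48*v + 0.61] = -15.57*v^2 - 0.5*v + 5.48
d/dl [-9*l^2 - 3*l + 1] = -18*l - 3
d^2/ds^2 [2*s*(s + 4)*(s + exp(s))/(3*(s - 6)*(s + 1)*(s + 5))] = 2*(s^8*exp(s) + 2*s^7*exp(s) - 76*s^6*exp(s) + 8*s^6 - 284*s^5*exp(s) + 186*s^5 + 1343*s^4*exp(s) + 1104*s^4 + 8534*s^3*exp(s) + 3602*s^3 + 15360*s^2*exp(s) + 5580*s^2 + 14640*s*exp(s) + 5400*s + 1560*exp(s) + 7200)/(3*(s^9 - 93*s^7 - 90*s^6 + 2883*s^5 + 5580*s^4 - 27091*s^3 - 86490*s^2 - 83700*s - 27000))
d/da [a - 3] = 1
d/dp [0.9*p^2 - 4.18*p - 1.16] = 1.8*p - 4.18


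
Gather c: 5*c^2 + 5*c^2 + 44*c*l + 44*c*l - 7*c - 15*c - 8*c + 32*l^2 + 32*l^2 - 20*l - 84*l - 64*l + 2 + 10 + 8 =10*c^2 + c*(88*l - 30) + 64*l^2 - 168*l + 20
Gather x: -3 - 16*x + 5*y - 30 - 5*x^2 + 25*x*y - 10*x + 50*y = -5*x^2 + x*(25*y - 26) + 55*y - 33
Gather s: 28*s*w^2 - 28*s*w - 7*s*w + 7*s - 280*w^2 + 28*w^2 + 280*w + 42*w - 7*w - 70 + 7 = s*(28*w^2 - 35*w + 7) - 252*w^2 + 315*w - 63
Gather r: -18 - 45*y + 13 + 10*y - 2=-35*y - 7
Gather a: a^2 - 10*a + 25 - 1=a^2 - 10*a + 24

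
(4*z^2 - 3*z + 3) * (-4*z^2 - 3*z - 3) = -16*z^4 - 15*z^2 - 9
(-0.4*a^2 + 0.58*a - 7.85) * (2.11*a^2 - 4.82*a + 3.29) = -0.844*a^4 + 3.1518*a^3 - 20.6751*a^2 + 39.7452*a - 25.8265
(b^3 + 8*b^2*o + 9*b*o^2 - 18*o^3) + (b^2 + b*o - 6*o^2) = b^3 + 8*b^2*o + b^2 + 9*b*o^2 + b*o - 18*o^3 - 6*o^2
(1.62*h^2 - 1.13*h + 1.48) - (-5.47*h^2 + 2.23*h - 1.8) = 7.09*h^2 - 3.36*h + 3.28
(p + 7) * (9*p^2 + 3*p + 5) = 9*p^3 + 66*p^2 + 26*p + 35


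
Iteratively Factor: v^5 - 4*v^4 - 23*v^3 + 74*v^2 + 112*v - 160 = (v + 2)*(v^4 - 6*v^3 - 11*v^2 + 96*v - 80) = (v + 2)*(v + 4)*(v^3 - 10*v^2 + 29*v - 20) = (v - 5)*(v + 2)*(v + 4)*(v^2 - 5*v + 4) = (v - 5)*(v - 1)*(v + 2)*(v + 4)*(v - 4)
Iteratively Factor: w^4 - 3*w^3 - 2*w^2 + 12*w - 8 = (w + 2)*(w^3 - 5*w^2 + 8*w - 4) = (w - 2)*(w + 2)*(w^2 - 3*w + 2) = (w - 2)*(w - 1)*(w + 2)*(w - 2)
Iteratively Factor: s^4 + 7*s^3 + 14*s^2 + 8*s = (s + 1)*(s^3 + 6*s^2 + 8*s) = s*(s + 1)*(s^2 + 6*s + 8) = s*(s + 1)*(s + 2)*(s + 4)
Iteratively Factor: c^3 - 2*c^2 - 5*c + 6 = (c + 2)*(c^2 - 4*c + 3) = (c - 3)*(c + 2)*(c - 1)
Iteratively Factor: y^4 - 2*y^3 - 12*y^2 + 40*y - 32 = (y - 2)*(y^3 - 12*y + 16) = (y - 2)^2*(y^2 + 2*y - 8) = (y - 2)^2*(y + 4)*(y - 2)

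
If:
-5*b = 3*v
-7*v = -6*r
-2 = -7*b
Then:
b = 2/7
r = -5/9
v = -10/21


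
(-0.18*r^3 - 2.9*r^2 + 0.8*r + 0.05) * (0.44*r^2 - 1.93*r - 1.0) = -0.0792*r^5 - 0.9286*r^4 + 6.129*r^3 + 1.378*r^2 - 0.8965*r - 0.05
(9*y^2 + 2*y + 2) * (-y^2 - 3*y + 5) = -9*y^4 - 29*y^3 + 37*y^2 + 4*y + 10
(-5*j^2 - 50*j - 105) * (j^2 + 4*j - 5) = -5*j^4 - 70*j^3 - 280*j^2 - 170*j + 525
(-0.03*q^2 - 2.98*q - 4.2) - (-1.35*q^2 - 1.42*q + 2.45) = 1.32*q^2 - 1.56*q - 6.65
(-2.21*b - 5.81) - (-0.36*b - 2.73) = -1.85*b - 3.08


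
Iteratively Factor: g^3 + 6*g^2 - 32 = (g - 2)*(g^2 + 8*g + 16) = (g - 2)*(g + 4)*(g + 4)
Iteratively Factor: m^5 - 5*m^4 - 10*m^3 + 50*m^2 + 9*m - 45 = (m + 1)*(m^4 - 6*m^3 - 4*m^2 + 54*m - 45) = (m - 5)*(m + 1)*(m^3 - m^2 - 9*m + 9) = (m - 5)*(m - 1)*(m + 1)*(m^2 - 9) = (m - 5)*(m - 1)*(m + 1)*(m + 3)*(m - 3)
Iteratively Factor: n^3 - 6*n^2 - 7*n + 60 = (n - 5)*(n^2 - n - 12) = (n - 5)*(n - 4)*(n + 3)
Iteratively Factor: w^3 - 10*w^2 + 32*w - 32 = (w - 2)*(w^2 - 8*w + 16) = (w - 4)*(w - 2)*(w - 4)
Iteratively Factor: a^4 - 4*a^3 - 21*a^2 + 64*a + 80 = (a + 1)*(a^3 - 5*a^2 - 16*a + 80) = (a + 1)*(a + 4)*(a^2 - 9*a + 20) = (a - 5)*(a + 1)*(a + 4)*(a - 4)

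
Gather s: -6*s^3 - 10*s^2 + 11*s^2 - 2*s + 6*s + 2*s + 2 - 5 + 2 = -6*s^3 + s^2 + 6*s - 1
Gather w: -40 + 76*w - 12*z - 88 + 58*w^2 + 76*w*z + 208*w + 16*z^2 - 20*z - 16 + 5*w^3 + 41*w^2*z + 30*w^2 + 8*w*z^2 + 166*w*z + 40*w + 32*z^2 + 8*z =5*w^3 + w^2*(41*z + 88) + w*(8*z^2 + 242*z + 324) + 48*z^2 - 24*z - 144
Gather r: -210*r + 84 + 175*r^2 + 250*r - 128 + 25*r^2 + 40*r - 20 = 200*r^2 + 80*r - 64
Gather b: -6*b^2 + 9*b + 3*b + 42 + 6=-6*b^2 + 12*b + 48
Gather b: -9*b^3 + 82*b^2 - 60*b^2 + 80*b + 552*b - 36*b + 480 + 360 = -9*b^3 + 22*b^2 + 596*b + 840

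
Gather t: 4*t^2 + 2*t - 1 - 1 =4*t^2 + 2*t - 2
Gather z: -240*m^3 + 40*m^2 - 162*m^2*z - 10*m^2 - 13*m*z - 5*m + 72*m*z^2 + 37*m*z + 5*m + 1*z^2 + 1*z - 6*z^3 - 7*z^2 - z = -240*m^3 + 30*m^2 - 6*z^3 + z^2*(72*m - 6) + z*(-162*m^2 + 24*m)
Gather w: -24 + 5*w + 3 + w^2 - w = w^2 + 4*w - 21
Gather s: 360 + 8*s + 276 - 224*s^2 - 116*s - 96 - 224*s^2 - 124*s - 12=-448*s^2 - 232*s + 528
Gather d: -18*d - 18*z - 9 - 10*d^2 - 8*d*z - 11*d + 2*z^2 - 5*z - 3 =-10*d^2 + d*(-8*z - 29) + 2*z^2 - 23*z - 12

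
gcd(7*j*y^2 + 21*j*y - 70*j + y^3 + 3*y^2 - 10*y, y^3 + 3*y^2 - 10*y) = y^2 + 3*y - 10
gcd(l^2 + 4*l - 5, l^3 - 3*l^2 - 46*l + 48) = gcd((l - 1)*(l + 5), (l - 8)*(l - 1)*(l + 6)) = l - 1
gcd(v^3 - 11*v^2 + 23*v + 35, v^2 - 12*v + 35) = v^2 - 12*v + 35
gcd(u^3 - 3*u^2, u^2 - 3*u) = u^2 - 3*u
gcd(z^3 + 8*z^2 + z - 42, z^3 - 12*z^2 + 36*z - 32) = z - 2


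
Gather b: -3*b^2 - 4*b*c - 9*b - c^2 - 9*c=-3*b^2 + b*(-4*c - 9) - c^2 - 9*c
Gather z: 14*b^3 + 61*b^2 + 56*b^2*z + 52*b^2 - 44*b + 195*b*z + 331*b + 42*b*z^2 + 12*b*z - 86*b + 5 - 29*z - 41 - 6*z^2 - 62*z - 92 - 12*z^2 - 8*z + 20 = 14*b^3 + 113*b^2 + 201*b + z^2*(42*b - 18) + z*(56*b^2 + 207*b - 99) - 108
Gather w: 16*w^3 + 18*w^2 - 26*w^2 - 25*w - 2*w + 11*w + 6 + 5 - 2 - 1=16*w^3 - 8*w^2 - 16*w + 8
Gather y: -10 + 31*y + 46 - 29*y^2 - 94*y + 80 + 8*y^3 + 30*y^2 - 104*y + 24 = 8*y^3 + y^2 - 167*y + 140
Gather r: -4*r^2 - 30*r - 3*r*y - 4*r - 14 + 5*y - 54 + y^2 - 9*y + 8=-4*r^2 + r*(-3*y - 34) + y^2 - 4*y - 60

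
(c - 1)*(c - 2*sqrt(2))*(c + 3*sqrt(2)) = c^3 - c^2 + sqrt(2)*c^2 - 12*c - sqrt(2)*c + 12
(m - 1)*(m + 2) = m^2 + m - 2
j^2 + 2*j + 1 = (j + 1)^2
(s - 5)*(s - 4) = s^2 - 9*s + 20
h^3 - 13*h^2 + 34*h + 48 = (h - 8)*(h - 6)*(h + 1)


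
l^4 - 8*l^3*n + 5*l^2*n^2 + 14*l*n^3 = l*(l - 7*n)*(l - 2*n)*(l + n)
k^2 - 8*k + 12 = (k - 6)*(k - 2)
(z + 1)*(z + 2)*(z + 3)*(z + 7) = z^4 + 13*z^3 + 53*z^2 + 83*z + 42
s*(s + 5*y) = s^2 + 5*s*y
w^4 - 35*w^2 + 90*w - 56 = (w - 4)*(w - 2)*(w - 1)*(w + 7)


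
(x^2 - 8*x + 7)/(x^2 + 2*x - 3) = (x - 7)/(x + 3)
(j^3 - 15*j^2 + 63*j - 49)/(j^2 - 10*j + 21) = (j^2 - 8*j + 7)/(j - 3)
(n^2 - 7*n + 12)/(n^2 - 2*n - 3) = (n - 4)/(n + 1)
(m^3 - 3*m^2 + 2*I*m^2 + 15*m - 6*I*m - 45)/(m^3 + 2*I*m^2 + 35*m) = (m^3 + m^2*(-3 + 2*I) + 3*m*(5 - 2*I) - 45)/(m*(m^2 + 2*I*m + 35))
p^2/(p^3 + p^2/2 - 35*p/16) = 16*p/(16*p^2 + 8*p - 35)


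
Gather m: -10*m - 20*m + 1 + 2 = 3 - 30*m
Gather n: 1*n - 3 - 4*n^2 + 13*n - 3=-4*n^2 + 14*n - 6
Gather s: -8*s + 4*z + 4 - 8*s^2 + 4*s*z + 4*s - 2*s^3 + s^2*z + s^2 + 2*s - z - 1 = -2*s^3 + s^2*(z - 7) + s*(4*z - 2) + 3*z + 3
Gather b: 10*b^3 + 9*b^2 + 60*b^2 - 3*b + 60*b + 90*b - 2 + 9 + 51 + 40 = 10*b^3 + 69*b^2 + 147*b + 98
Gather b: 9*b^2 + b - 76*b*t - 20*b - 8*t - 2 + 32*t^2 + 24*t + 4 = 9*b^2 + b*(-76*t - 19) + 32*t^2 + 16*t + 2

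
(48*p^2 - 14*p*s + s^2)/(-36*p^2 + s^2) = (-8*p + s)/(6*p + s)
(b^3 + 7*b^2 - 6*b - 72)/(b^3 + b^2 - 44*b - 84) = (b^2 + b - 12)/(b^2 - 5*b - 14)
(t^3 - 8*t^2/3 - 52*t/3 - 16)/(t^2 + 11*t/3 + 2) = (3*t^3 - 8*t^2 - 52*t - 48)/(3*t^2 + 11*t + 6)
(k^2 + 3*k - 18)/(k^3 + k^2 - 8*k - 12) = (k + 6)/(k^2 + 4*k + 4)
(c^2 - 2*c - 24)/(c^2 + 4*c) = (c - 6)/c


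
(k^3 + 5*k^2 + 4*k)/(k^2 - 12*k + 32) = k*(k^2 + 5*k + 4)/(k^2 - 12*k + 32)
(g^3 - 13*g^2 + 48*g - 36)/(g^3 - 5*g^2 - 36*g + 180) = (g^2 - 7*g + 6)/(g^2 + g - 30)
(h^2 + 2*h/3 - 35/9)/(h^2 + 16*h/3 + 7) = (h - 5/3)/(h + 3)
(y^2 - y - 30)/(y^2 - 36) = (y + 5)/(y + 6)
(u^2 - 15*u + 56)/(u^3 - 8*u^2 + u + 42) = (u - 8)/(u^2 - u - 6)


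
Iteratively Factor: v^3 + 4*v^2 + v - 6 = (v + 2)*(v^2 + 2*v - 3) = (v + 2)*(v + 3)*(v - 1)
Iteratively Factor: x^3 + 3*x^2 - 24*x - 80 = (x - 5)*(x^2 + 8*x + 16) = (x - 5)*(x + 4)*(x + 4)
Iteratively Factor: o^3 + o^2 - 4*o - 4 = (o + 2)*(o^2 - o - 2) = (o - 2)*(o + 2)*(o + 1)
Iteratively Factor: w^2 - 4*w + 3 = (w - 1)*(w - 3)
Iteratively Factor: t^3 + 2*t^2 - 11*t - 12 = (t + 4)*(t^2 - 2*t - 3) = (t - 3)*(t + 4)*(t + 1)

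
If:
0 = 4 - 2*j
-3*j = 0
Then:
No Solution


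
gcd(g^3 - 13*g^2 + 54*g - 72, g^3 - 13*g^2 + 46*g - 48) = g - 3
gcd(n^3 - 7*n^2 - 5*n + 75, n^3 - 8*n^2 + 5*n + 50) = n^2 - 10*n + 25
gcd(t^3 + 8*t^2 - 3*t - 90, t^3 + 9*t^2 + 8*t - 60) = t^2 + 11*t + 30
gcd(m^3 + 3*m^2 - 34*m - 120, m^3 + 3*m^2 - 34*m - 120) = m^3 + 3*m^2 - 34*m - 120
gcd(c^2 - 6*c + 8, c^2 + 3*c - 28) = c - 4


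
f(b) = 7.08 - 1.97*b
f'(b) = -1.97000000000000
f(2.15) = 2.84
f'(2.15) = -1.97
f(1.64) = 3.85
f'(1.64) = -1.97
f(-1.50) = 10.04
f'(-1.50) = -1.97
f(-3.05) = 13.09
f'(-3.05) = -1.97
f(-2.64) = 12.28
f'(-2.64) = -1.97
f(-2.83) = 12.66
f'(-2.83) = -1.97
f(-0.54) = 8.14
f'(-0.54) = -1.97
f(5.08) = -2.93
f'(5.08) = -1.97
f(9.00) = -10.65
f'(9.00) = -1.97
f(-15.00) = 36.63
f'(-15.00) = -1.97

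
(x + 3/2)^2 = x^2 + 3*x + 9/4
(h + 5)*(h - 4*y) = h^2 - 4*h*y + 5*h - 20*y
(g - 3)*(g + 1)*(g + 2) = g^3 - 7*g - 6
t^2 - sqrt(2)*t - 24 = (t - 4*sqrt(2))*(t + 3*sqrt(2))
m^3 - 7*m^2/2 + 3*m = m*(m - 2)*(m - 3/2)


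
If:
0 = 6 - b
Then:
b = 6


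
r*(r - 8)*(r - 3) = r^3 - 11*r^2 + 24*r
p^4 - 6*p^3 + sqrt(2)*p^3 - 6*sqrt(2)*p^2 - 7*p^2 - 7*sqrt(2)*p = p*(p - 7)*(p + 1)*(p + sqrt(2))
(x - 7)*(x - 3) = x^2 - 10*x + 21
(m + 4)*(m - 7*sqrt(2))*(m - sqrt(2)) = m^3 - 8*sqrt(2)*m^2 + 4*m^2 - 32*sqrt(2)*m + 14*m + 56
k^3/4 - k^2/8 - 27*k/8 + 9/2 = (k/4 + 1)*(k - 3)*(k - 3/2)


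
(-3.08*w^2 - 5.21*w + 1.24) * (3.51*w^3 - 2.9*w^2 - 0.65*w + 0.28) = -10.8108*w^5 - 9.3551*w^4 + 21.4634*w^3 - 1.0719*w^2 - 2.2648*w + 0.3472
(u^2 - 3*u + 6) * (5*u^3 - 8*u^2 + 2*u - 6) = 5*u^5 - 23*u^4 + 56*u^3 - 60*u^2 + 30*u - 36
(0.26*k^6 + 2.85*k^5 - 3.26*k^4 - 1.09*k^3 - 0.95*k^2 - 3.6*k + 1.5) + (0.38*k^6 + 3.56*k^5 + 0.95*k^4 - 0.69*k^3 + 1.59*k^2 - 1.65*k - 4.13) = 0.64*k^6 + 6.41*k^5 - 2.31*k^4 - 1.78*k^3 + 0.64*k^2 - 5.25*k - 2.63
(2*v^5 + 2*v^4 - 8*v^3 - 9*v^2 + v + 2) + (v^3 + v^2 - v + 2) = 2*v^5 + 2*v^4 - 7*v^3 - 8*v^2 + 4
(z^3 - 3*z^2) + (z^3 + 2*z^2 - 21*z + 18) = 2*z^3 - z^2 - 21*z + 18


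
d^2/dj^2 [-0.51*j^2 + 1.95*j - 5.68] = -1.02000000000000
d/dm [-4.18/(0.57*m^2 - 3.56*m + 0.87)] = (4.7652*m - 14.8808)/(0.57*m^2 - 3.56*m + 0.87)^2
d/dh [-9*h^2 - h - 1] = -18*h - 1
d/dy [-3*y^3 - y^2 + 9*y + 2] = -9*y^2 - 2*y + 9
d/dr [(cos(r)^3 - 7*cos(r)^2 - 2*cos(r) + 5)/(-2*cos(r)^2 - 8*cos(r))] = (cos(r)^4 + 8*cos(r)^3 - 26*cos(r)^2 - 10*cos(r) - 20)*sin(r)/(2*(cos(r) + 4)^2*cos(r)^2)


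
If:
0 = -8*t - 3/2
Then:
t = -3/16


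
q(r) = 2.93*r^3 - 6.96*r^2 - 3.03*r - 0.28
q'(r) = 8.79*r^2 - 13.92*r - 3.03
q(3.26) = 17.39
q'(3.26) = 45.01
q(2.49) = -5.74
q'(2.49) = 16.81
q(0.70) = -4.81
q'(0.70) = -8.47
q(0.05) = -0.45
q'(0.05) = -3.70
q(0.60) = -3.97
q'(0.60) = -8.22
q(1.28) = -9.42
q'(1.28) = -6.45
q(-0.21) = 0.02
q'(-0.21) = 0.28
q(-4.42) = -375.87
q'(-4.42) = 230.22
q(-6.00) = -865.54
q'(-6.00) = 396.93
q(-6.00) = -865.54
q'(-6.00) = 396.93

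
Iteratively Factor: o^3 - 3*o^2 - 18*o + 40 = (o - 5)*(o^2 + 2*o - 8) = (o - 5)*(o + 4)*(o - 2)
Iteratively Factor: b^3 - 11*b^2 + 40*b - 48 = (b - 4)*(b^2 - 7*b + 12) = (b - 4)*(b - 3)*(b - 4)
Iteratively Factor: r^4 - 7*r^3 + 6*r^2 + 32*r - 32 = (r - 4)*(r^3 - 3*r^2 - 6*r + 8) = (r - 4)*(r + 2)*(r^2 - 5*r + 4) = (r - 4)*(r - 1)*(r + 2)*(r - 4)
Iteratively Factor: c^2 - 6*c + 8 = (c - 4)*(c - 2)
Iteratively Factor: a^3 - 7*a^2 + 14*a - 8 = (a - 1)*(a^2 - 6*a + 8) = (a - 2)*(a - 1)*(a - 4)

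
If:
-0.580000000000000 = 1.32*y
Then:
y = -0.44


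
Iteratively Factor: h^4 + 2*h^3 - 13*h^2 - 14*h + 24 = (h + 2)*(h^3 - 13*h + 12) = (h - 3)*(h + 2)*(h^2 + 3*h - 4) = (h - 3)*(h + 2)*(h + 4)*(h - 1)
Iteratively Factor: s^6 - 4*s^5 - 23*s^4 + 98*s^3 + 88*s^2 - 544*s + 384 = (s - 4)*(s^5 - 23*s^3 + 6*s^2 + 112*s - 96) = (s - 4)^2*(s^4 + 4*s^3 - 7*s^2 - 22*s + 24) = (s - 4)^2*(s - 2)*(s^3 + 6*s^2 + 5*s - 12) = (s - 4)^2*(s - 2)*(s - 1)*(s^2 + 7*s + 12) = (s - 4)^2*(s - 2)*(s - 1)*(s + 3)*(s + 4)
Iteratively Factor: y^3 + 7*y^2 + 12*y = (y + 3)*(y^2 + 4*y) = y*(y + 3)*(y + 4)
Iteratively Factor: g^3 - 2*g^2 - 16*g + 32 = (g - 2)*(g^2 - 16) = (g - 4)*(g - 2)*(g + 4)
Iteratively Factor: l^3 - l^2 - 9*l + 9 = (l - 1)*(l^2 - 9) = (l - 1)*(l + 3)*(l - 3)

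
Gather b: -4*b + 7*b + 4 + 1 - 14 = 3*b - 9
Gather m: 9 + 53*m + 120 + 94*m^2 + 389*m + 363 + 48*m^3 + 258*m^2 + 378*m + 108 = 48*m^3 + 352*m^2 + 820*m + 600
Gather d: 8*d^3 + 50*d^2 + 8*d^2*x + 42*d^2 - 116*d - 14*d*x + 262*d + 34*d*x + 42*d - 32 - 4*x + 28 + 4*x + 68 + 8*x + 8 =8*d^3 + d^2*(8*x + 92) + d*(20*x + 188) + 8*x + 72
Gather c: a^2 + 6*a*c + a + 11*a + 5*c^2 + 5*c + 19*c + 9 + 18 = a^2 + 12*a + 5*c^2 + c*(6*a + 24) + 27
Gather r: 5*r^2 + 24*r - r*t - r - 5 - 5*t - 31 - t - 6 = 5*r^2 + r*(23 - t) - 6*t - 42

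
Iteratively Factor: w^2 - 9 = (w - 3)*(w + 3)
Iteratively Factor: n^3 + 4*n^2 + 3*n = (n)*(n^2 + 4*n + 3) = n*(n + 1)*(n + 3)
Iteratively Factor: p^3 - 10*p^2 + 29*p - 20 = (p - 1)*(p^2 - 9*p + 20) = (p - 4)*(p - 1)*(p - 5)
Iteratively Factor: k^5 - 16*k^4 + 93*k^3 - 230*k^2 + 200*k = (k - 4)*(k^4 - 12*k^3 + 45*k^2 - 50*k) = (k - 5)*(k - 4)*(k^3 - 7*k^2 + 10*k) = k*(k - 5)*(k - 4)*(k^2 - 7*k + 10) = k*(k - 5)^2*(k - 4)*(k - 2)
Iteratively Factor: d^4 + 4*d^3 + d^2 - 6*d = (d + 2)*(d^3 + 2*d^2 - 3*d) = d*(d + 2)*(d^2 + 2*d - 3) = d*(d + 2)*(d + 3)*(d - 1)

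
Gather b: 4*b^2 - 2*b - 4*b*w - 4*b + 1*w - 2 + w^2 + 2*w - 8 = 4*b^2 + b*(-4*w - 6) + w^2 + 3*w - 10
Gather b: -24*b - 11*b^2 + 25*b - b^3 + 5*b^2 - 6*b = -b^3 - 6*b^2 - 5*b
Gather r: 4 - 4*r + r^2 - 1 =r^2 - 4*r + 3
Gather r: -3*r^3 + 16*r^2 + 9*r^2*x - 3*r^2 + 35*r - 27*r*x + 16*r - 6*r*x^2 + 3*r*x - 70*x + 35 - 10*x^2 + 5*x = -3*r^3 + r^2*(9*x + 13) + r*(-6*x^2 - 24*x + 51) - 10*x^2 - 65*x + 35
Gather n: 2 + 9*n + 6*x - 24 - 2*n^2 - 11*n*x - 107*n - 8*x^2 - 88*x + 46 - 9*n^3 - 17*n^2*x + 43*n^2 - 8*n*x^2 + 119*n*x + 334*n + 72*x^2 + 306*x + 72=-9*n^3 + n^2*(41 - 17*x) + n*(-8*x^2 + 108*x + 236) + 64*x^2 + 224*x + 96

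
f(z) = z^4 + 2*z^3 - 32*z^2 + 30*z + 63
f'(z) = 4*z^3 + 6*z^2 - 64*z + 30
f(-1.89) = -108.75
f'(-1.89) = 145.39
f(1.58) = 44.64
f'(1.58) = -40.36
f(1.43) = 50.49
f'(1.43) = -37.55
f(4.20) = 83.87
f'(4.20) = 163.39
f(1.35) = 53.42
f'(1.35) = -35.62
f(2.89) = 0.47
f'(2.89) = -8.30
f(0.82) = 67.64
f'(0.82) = -16.24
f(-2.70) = -237.50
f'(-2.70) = 167.81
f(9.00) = 5760.00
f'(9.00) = 2856.00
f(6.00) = 819.00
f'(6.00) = 726.00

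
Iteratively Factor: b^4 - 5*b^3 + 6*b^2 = (b - 2)*(b^3 - 3*b^2) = (b - 3)*(b - 2)*(b^2) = b*(b - 3)*(b - 2)*(b)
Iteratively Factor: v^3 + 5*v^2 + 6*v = (v + 2)*(v^2 + 3*v) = (v + 2)*(v + 3)*(v)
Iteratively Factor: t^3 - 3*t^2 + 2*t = (t - 2)*(t^2 - t) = (t - 2)*(t - 1)*(t)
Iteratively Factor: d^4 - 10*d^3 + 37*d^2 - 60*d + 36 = (d - 3)*(d^3 - 7*d^2 + 16*d - 12) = (d - 3)^2*(d^2 - 4*d + 4) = (d - 3)^2*(d - 2)*(d - 2)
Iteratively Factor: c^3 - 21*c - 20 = (c + 4)*(c^2 - 4*c - 5) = (c - 5)*(c + 4)*(c + 1)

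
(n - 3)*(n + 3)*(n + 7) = n^3 + 7*n^2 - 9*n - 63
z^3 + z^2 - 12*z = z*(z - 3)*(z + 4)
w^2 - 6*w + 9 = (w - 3)^2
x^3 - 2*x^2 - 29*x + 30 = (x - 6)*(x - 1)*(x + 5)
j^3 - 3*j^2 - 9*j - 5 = (j - 5)*(j + 1)^2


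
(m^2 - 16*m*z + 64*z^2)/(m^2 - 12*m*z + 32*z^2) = (-m + 8*z)/(-m + 4*z)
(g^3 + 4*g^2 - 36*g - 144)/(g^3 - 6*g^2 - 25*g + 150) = (g^2 + 10*g + 24)/(g^2 - 25)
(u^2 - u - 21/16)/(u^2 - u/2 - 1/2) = (-16*u^2 + 16*u + 21)/(8*(-2*u^2 + u + 1))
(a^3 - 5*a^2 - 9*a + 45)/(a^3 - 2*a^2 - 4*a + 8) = (a^3 - 5*a^2 - 9*a + 45)/(a^3 - 2*a^2 - 4*a + 8)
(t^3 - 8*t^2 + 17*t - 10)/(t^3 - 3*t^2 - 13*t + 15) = (t - 2)/(t + 3)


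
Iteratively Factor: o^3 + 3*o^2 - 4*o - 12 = (o + 2)*(o^2 + o - 6) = (o + 2)*(o + 3)*(o - 2)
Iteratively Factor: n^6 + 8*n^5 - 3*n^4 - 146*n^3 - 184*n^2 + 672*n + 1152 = (n - 3)*(n^5 + 11*n^4 + 30*n^3 - 56*n^2 - 352*n - 384) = (n - 3)^2*(n^4 + 14*n^3 + 72*n^2 + 160*n + 128) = (n - 3)^2*(n + 4)*(n^3 + 10*n^2 + 32*n + 32) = (n - 3)^2*(n + 4)^2*(n^2 + 6*n + 8) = (n - 3)^2*(n + 2)*(n + 4)^2*(n + 4)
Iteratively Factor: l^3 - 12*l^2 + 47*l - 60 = (l - 5)*(l^2 - 7*l + 12) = (l - 5)*(l - 4)*(l - 3)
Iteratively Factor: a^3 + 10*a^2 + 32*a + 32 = (a + 2)*(a^2 + 8*a + 16) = (a + 2)*(a + 4)*(a + 4)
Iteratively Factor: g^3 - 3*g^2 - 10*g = (g + 2)*(g^2 - 5*g) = g*(g + 2)*(g - 5)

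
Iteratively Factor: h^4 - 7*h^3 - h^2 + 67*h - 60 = (h - 5)*(h^3 - 2*h^2 - 11*h + 12) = (h - 5)*(h - 1)*(h^2 - h - 12) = (h - 5)*(h - 1)*(h + 3)*(h - 4)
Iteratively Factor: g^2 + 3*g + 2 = (g + 1)*(g + 2)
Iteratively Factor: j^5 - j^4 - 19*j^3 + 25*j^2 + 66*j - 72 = (j - 3)*(j^4 + 2*j^3 - 13*j^2 - 14*j + 24) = (j - 3)*(j + 2)*(j^3 - 13*j + 12) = (j - 3)*(j - 1)*(j + 2)*(j^2 + j - 12) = (j - 3)^2*(j - 1)*(j + 2)*(j + 4)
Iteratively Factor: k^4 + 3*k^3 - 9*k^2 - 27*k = (k - 3)*(k^3 + 6*k^2 + 9*k) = (k - 3)*(k + 3)*(k^2 + 3*k) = k*(k - 3)*(k + 3)*(k + 3)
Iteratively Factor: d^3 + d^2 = (d + 1)*(d^2) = d*(d + 1)*(d)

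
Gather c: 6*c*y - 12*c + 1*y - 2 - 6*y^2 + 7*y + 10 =c*(6*y - 12) - 6*y^2 + 8*y + 8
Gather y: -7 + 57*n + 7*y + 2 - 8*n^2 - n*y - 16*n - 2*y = -8*n^2 + 41*n + y*(5 - n) - 5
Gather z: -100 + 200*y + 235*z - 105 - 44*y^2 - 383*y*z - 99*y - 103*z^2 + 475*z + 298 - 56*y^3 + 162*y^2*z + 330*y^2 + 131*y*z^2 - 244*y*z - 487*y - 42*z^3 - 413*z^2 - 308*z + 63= -56*y^3 + 286*y^2 - 386*y - 42*z^3 + z^2*(131*y - 516) + z*(162*y^2 - 627*y + 402) + 156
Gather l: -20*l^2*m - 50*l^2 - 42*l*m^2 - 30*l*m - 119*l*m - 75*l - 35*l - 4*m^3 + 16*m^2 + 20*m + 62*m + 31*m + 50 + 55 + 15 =l^2*(-20*m - 50) + l*(-42*m^2 - 149*m - 110) - 4*m^3 + 16*m^2 + 113*m + 120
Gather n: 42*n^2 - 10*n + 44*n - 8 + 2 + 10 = 42*n^2 + 34*n + 4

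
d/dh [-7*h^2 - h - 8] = -14*h - 1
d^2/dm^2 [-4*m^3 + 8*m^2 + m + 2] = 16 - 24*m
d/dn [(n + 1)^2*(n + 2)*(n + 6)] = 4*n^3 + 30*n^2 + 58*n + 32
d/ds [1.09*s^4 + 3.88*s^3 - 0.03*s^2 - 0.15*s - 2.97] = 4.36*s^3 + 11.64*s^2 - 0.06*s - 0.15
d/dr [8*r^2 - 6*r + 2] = 16*r - 6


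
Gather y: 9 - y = 9 - y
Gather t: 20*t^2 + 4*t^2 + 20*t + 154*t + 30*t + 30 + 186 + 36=24*t^2 + 204*t + 252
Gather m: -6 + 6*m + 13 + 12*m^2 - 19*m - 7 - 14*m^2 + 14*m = -2*m^2 + m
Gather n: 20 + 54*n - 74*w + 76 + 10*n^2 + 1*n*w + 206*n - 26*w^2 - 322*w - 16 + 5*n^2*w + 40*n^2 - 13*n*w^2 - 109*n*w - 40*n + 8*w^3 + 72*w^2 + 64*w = n^2*(5*w + 50) + n*(-13*w^2 - 108*w + 220) + 8*w^3 + 46*w^2 - 332*w + 80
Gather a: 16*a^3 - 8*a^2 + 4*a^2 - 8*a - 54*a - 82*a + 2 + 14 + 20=16*a^3 - 4*a^2 - 144*a + 36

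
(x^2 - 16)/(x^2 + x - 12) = (x - 4)/(x - 3)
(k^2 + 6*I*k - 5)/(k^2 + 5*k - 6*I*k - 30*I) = (k^2 + 6*I*k - 5)/(k^2 + k*(5 - 6*I) - 30*I)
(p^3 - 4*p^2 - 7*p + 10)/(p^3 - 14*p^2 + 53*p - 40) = (p + 2)/(p - 8)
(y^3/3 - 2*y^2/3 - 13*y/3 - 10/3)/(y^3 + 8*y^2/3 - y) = (y^3 - 2*y^2 - 13*y - 10)/(y*(3*y^2 + 8*y - 3))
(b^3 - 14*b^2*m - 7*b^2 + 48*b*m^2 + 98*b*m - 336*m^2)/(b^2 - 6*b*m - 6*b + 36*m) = (b^2 - 8*b*m - 7*b + 56*m)/(b - 6)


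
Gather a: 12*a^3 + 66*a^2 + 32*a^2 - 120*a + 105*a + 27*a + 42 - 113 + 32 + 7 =12*a^3 + 98*a^2 + 12*a - 32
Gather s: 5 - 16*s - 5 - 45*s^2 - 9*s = -45*s^2 - 25*s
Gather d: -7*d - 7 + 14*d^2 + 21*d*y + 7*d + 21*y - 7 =14*d^2 + 21*d*y + 21*y - 14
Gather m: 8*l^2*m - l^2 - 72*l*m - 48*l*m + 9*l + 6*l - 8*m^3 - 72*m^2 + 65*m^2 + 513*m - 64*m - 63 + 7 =-l^2 + 15*l - 8*m^3 - 7*m^2 + m*(8*l^2 - 120*l + 449) - 56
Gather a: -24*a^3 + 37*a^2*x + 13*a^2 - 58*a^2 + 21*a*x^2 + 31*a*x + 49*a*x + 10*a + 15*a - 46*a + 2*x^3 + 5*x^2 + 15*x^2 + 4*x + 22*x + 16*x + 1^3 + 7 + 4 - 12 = -24*a^3 + a^2*(37*x - 45) + a*(21*x^2 + 80*x - 21) + 2*x^3 + 20*x^2 + 42*x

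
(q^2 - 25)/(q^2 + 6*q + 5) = (q - 5)/(q + 1)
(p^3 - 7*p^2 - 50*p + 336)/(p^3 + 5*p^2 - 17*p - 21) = (p^2 - 14*p + 48)/(p^2 - 2*p - 3)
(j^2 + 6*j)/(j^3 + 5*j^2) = (j + 6)/(j*(j + 5))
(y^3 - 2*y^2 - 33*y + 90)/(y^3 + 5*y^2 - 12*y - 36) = (y - 5)/(y + 2)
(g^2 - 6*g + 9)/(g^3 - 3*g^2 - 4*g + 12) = (g - 3)/(g^2 - 4)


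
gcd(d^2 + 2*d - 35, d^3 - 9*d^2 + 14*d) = 1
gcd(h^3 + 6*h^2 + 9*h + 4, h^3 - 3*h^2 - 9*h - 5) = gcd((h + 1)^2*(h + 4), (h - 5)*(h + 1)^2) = h^2 + 2*h + 1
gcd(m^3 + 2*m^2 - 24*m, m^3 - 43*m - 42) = m + 6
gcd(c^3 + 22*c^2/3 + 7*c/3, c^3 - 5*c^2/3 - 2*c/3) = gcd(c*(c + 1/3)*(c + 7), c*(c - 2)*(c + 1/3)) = c^2 + c/3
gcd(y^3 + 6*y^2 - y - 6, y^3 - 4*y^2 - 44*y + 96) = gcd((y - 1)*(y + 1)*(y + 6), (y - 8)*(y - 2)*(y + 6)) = y + 6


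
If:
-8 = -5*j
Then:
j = 8/5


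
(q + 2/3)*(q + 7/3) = q^2 + 3*q + 14/9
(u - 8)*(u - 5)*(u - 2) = u^3 - 15*u^2 + 66*u - 80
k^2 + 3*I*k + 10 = (k - 2*I)*(k + 5*I)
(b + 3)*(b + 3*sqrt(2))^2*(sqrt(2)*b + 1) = sqrt(2)*b^4 + 3*sqrt(2)*b^3 + 13*b^3 + 24*sqrt(2)*b^2 + 39*b^2 + 18*b + 72*sqrt(2)*b + 54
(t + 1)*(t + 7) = t^2 + 8*t + 7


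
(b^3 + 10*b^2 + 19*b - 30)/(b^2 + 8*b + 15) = (b^2 + 5*b - 6)/(b + 3)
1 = 1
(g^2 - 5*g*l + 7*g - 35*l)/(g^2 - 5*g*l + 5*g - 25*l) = (g + 7)/(g + 5)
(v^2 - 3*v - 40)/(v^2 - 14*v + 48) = (v + 5)/(v - 6)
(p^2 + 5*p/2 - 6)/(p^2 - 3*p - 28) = (p - 3/2)/(p - 7)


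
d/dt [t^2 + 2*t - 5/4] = 2*t + 2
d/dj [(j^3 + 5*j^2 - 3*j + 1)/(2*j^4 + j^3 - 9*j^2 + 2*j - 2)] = 2*(-j^6 - 10*j^5 + 2*j^4 + j^3 - 13*j^2 - j + 2)/(4*j^8 + 4*j^7 - 35*j^6 - 10*j^5 + 77*j^4 - 40*j^3 + 40*j^2 - 8*j + 4)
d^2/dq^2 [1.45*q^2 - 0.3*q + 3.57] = 2.90000000000000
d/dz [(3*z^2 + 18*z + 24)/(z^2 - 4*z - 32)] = -30/(z^2 - 16*z + 64)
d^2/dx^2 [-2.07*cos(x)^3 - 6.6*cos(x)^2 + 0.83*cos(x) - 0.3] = 0.7225*cos(x) + 13.2*cos(2*x) + 4.6575*cos(3*x)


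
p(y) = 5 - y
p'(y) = -1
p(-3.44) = 8.44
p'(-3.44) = -1.00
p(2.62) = 2.38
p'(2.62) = -1.00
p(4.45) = 0.55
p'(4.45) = -1.00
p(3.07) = 1.93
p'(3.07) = -1.00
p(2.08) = 2.92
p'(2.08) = -1.00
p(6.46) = -1.46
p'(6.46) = -1.00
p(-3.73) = 8.73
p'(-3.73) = -1.00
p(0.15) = 4.85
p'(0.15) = -1.00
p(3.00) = 2.00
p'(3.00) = -1.00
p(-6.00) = 11.00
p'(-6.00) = -1.00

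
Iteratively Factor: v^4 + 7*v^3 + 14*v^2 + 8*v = (v + 2)*(v^3 + 5*v^2 + 4*v) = (v + 1)*(v + 2)*(v^2 + 4*v) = v*(v + 1)*(v + 2)*(v + 4)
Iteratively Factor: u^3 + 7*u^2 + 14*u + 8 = (u + 4)*(u^2 + 3*u + 2) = (u + 1)*(u + 4)*(u + 2)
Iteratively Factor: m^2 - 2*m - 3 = (m - 3)*(m + 1)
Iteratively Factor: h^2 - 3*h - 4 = (h - 4)*(h + 1)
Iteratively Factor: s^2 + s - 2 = (s - 1)*(s + 2)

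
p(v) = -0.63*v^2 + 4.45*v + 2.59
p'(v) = 4.45 - 1.26*v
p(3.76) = 10.42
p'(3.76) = -0.29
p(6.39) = 5.30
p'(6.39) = -3.60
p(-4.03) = -25.58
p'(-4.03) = 9.53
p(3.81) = 10.40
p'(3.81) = -0.35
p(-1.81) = -7.53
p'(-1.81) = 6.73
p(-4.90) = -34.34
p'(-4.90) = 10.62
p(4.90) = 9.27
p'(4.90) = -1.72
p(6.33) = 5.52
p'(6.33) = -3.53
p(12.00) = -34.73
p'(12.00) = -10.67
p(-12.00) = -141.53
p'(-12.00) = 19.57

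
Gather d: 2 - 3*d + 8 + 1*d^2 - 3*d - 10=d^2 - 6*d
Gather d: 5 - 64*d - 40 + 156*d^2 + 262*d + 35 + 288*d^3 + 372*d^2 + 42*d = 288*d^3 + 528*d^2 + 240*d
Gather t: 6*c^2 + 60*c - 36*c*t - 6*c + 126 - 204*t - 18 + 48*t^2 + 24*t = 6*c^2 + 54*c + 48*t^2 + t*(-36*c - 180) + 108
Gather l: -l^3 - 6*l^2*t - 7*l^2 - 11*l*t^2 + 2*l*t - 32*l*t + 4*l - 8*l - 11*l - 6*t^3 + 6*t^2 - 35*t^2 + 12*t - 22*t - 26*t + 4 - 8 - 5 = -l^3 + l^2*(-6*t - 7) + l*(-11*t^2 - 30*t - 15) - 6*t^3 - 29*t^2 - 36*t - 9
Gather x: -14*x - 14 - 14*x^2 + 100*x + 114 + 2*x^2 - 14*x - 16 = -12*x^2 + 72*x + 84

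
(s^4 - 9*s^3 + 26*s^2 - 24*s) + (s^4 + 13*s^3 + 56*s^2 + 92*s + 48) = 2*s^4 + 4*s^3 + 82*s^2 + 68*s + 48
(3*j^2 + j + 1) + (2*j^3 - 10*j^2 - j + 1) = 2*j^3 - 7*j^2 + 2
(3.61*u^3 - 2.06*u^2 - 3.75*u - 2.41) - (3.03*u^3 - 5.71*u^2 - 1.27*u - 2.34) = 0.58*u^3 + 3.65*u^2 - 2.48*u - 0.0700000000000003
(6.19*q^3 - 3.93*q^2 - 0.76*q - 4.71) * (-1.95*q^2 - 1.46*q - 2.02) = -12.0705*q^5 - 1.3739*q^4 - 5.284*q^3 + 18.2327*q^2 + 8.4118*q + 9.5142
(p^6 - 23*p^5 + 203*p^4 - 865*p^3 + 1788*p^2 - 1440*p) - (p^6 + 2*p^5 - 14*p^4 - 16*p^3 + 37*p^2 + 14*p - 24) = -25*p^5 + 217*p^4 - 849*p^3 + 1751*p^2 - 1454*p + 24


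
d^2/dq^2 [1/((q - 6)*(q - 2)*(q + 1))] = 2*(6*q^4 - 56*q^3 + 159*q^2 - 120*q + 100)/(q^9 - 21*q^8 + 159*q^7 - 475*q^6 + 132*q^5 + 1716*q^4 - 1520*q^3 - 2448*q^2 + 1728*q + 1728)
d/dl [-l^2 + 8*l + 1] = 8 - 2*l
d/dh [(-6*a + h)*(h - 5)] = -6*a + 2*h - 5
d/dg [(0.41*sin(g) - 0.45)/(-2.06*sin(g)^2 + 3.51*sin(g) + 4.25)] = (0.8446*sin(g)^2 - 1.854*sin(g) + 3.322)*cos(g)/(4.2436*sin(g)^4 - 14.4612*sin(g)^3 - 5.1899*sin(g)^2 + 29.835*sin(g) + 18.0625)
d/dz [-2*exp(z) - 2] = -2*exp(z)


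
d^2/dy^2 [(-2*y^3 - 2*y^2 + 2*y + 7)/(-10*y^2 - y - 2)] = 2*(-258*y^3 - 2208*y^2 - 66*y + 145)/(1000*y^6 + 300*y^5 + 630*y^4 + 121*y^3 + 126*y^2 + 12*y + 8)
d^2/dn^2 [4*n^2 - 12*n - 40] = 8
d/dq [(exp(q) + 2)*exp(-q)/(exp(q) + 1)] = (-exp(2*q) - 4*exp(q) - 2)*exp(-q)/(exp(2*q) + 2*exp(q) + 1)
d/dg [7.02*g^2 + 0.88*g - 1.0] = 14.04*g + 0.88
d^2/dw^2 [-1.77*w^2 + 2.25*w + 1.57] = -3.54000000000000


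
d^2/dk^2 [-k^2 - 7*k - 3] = -2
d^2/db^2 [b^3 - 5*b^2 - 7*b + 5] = 6*b - 10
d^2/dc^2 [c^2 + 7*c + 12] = 2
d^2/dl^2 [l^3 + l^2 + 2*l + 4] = 6*l + 2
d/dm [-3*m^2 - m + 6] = -6*m - 1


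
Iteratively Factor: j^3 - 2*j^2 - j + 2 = (j - 2)*(j^2 - 1) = (j - 2)*(j - 1)*(j + 1)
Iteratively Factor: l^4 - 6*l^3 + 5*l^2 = (l - 1)*(l^3 - 5*l^2) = l*(l - 1)*(l^2 - 5*l) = l^2*(l - 1)*(l - 5)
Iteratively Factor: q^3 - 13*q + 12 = (q - 1)*(q^2 + q - 12) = (q - 3)*(q - 1)*(q + 4)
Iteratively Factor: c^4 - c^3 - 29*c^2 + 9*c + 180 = (c + 4)*(c^3 - 5*c^2 - 9*c + 45) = (c + 3)*(c + 4)*(c^2 - 8*c + 15) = (c - 3)*(c + 3)*(c + 4)*(c - 5)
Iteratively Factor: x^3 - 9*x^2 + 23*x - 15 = (x - 1)*(x^2 - 8*x + 15) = (x - 3)*(x - 1)*(x - 5)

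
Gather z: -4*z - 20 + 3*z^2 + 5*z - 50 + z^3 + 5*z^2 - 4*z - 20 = z^3 + 8*z^2 - 3*z - 90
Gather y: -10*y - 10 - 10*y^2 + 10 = -10*y^2 - 10*y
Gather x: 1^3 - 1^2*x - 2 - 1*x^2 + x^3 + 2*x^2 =x^3 + x^2 - x - 1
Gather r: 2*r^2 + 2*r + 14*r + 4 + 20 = 2*r^2 + 16*r + 24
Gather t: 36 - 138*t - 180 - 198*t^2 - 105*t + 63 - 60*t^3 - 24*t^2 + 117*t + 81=-60*t^3 - 222*t^2 - 126*t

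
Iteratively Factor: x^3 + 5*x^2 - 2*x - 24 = (x + 4)*(x^2 + x - 6) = (x + 3)*(x + 4)*(x - 2)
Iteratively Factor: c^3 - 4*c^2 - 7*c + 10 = (c + 2)*(c^2 - 6*c + 5) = (c - 5)*(c + 2)*(c - 1)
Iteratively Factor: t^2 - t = (t)*(t - 1)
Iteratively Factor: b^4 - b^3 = (b)*(b^3 - b^2) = b^2*(b^2 - b) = b^2*(b - 1)*(b)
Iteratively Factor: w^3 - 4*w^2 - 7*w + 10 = (w - 1)*(w^2 - 3*w - 10) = (w - 1)*(w + 2)*(w - 5)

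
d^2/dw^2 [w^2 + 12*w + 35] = 2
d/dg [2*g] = 2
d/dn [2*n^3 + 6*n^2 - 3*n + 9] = 6*n^2 + 12*n - 3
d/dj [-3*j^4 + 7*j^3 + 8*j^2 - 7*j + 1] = -12*j^3 + 21*j^2 + 16*j - 7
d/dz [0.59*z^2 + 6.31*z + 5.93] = 1.18*z + 6.31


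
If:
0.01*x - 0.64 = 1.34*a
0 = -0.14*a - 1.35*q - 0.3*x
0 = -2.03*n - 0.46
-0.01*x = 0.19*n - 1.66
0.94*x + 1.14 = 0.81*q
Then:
No Solution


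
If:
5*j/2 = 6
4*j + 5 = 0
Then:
No Solution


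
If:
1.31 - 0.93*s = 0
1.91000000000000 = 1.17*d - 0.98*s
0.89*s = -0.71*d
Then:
No Solution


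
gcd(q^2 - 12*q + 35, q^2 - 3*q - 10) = q - 5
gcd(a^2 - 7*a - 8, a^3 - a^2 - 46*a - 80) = a - 8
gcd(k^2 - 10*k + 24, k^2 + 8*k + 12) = 1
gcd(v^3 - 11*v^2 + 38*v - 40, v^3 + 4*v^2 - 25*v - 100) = v - 5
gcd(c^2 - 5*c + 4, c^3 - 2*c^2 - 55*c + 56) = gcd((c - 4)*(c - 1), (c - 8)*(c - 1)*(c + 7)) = c - 1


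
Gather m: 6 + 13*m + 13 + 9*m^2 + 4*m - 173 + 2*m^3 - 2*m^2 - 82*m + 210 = 2*m^3 + 7*m^2 - 65*m + 56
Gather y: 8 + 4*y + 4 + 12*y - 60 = 16*y - 48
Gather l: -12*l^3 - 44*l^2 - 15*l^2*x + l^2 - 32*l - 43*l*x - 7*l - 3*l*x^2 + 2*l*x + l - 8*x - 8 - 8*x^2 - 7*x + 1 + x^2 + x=-12*l^3 + l^2*(-15*x - 43) + l*(-3*x^2 - 41*x - 38) - 7*x^2 - 14*x - 7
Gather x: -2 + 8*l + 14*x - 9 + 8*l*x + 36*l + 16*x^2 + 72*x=44*l + 16*x^2 + x*(8*l + 86) - 11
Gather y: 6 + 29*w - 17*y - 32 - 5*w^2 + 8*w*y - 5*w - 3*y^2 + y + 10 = -5*w^2 + 24*w - 3*y^2 + y*(8*w - 16) - 16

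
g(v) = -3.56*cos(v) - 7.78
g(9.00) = -4.54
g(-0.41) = -11.04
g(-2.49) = -4.95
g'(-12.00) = 1.91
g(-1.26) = -8.87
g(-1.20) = -9.07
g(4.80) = -8.09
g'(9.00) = 1.47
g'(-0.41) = -1.42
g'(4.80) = -3.55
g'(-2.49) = -2.16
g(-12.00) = -10.78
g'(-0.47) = -1.61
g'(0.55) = 1.86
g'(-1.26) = -3.39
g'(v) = 3.56*sin(v)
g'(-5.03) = 3.38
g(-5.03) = -8.89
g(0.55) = -10.81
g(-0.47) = -10.95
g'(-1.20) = -3.32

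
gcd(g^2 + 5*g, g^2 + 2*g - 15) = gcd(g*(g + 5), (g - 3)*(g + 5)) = g + 5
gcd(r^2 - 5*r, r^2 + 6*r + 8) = 1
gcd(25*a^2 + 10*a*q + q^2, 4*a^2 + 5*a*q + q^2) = 1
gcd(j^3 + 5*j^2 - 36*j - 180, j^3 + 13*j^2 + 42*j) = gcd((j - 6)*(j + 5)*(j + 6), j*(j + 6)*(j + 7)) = j + 6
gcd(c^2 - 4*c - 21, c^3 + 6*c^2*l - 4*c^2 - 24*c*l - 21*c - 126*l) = c^2 - 4*c - 21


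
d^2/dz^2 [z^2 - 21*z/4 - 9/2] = 2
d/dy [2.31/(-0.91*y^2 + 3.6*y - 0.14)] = (4.2042*y - 8.316)/(0.91*y^2 - 3.6*y + 0.14)^2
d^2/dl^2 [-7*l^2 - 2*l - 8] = -14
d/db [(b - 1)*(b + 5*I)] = 2*b - 1 + 5*I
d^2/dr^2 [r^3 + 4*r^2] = 6*r + 8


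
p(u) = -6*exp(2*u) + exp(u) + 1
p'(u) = -12*exp(2*u) + exp(u)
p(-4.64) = 1.01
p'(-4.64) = 0.01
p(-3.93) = 1.02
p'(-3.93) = 0.02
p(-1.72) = 0.99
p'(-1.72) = -0.21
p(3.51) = -6678.27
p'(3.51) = -13391.99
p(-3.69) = 1.02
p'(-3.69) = 0.02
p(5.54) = -388909.62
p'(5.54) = -778075.92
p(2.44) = -777.31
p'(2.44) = -1568.09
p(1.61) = -144.17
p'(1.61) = -295.33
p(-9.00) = 1.00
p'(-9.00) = 0.00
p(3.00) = -2399.49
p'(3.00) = -4821.06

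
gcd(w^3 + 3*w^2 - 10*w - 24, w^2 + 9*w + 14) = w + 2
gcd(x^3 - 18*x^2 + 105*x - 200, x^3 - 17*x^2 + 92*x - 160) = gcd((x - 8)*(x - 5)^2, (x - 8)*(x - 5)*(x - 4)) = x^2 - 13*x + 40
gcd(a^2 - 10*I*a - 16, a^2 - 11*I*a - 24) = a - 8*I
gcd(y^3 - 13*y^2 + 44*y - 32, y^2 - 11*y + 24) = y - 8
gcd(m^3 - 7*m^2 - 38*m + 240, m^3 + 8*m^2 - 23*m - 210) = m^2 + m - 30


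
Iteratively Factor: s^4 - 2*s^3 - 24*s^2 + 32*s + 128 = (s - 4)*(s^3 + 2*s^2 - 16*s - 32) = (s - 4)*(s + 4)*(s^2 - 2*s - 8) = (s - 4)^2*(s + 4)*(s + 2)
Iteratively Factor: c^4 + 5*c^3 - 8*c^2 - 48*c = (c)*(c^3 + 5*c^2 - 8*c - 48) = c*(c + 4)*(c^2 + c - 12) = c*(c - 3)*(c + 4)*(c + 4)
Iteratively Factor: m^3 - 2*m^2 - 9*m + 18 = (m + 3)*(m^2 - 5*m + 6) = (m - 2)*(m + 3)*(m - 3)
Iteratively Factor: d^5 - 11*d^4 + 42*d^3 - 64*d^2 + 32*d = (d - 4)*(d^4 - 7*d^3 + 14*d^2 - 8*d) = (d - 4)*(d - 1)*(d^3 - 6*d^2 + 8*d) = (d - 4)^2*(d - 1)*(d^2 - 2*d) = d*(d - 4)^2*(d - 1)*(d - 2)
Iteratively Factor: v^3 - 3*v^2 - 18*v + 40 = (v - 5)*(v^2 + 2*v - 8) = (v - 5)*(v + 4)*(v - 2)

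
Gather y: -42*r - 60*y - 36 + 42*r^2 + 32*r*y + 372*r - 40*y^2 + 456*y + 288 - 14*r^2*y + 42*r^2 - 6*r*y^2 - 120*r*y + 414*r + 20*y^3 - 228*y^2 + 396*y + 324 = 84*r^2 + 744*r + 20*y^3 + y^2*(-6*r - 268) + y*(-14*r^2 - 88*r + 792) + 576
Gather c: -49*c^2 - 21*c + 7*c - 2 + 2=-49*c^2 - 14*c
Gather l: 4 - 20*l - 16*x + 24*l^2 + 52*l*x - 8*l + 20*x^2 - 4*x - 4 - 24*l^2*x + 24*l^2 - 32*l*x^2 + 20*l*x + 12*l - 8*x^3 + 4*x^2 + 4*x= l^2*(48 - 24*x) + l*(-32*x^2 + 72*x - 16) - 8*x^3 + 24*x^2 - 16*x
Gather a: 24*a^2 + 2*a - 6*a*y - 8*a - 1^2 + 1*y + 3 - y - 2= 24*a^2 + a*(-6*y - 6)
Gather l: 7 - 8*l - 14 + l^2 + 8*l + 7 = l^2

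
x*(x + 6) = x^2 + 6*x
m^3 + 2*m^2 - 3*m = m*(m - 1)*(m + 3)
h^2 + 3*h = h*(h + 3)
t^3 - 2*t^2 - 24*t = t*(t - 6)*(t + 4)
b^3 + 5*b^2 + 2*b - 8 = (b - 1)*(b + 2)*(b + 4)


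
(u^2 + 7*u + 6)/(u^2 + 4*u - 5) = (u^2 + 7*u + 6)/(u^2 + 4*u - 5)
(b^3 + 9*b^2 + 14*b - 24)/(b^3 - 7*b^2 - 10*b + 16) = (b^2 + 10*b + 24)/(b^2 - 6*b - 16)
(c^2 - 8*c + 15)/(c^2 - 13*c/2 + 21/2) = 2*(c - 5)/(2*c - 7)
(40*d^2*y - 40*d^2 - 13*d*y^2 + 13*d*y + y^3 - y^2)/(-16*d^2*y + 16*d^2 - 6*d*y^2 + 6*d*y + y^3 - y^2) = (-5*d + y)/(2*d + y)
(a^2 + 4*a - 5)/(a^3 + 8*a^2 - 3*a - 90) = (a - 1)/(a^2 + 3*a - 18)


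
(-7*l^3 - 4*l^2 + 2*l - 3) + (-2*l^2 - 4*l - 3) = -7*l^3 - 6*l^2 - 2*l - 6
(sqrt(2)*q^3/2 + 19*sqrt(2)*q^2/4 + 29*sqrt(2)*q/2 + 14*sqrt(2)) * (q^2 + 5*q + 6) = sqrt(2)*q^5/2 + 29*sqrt(2)*q^4/4 + 165*sqrt(2)*q^3/4 + 115*sqrt(2)*q^2 + 157*sqrt(2)*q + 84*sqrt(2)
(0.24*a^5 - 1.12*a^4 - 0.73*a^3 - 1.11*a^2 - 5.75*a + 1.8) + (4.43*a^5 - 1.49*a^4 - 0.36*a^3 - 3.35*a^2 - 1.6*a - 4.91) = 4.67*a^5 - 2.61*a^4 - 1.09*a^3 - 4.46*a^2 - 7.35*a - 3.11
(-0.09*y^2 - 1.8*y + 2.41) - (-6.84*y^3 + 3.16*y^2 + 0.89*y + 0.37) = 6.84*y^3 - 3.25*y^2 - 2.69*y + 2.04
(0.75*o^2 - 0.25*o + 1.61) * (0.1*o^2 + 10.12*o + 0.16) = 0.075*o^4 + 7.565*o^3 - 2.249*o^2 + 16.2532*o + 0.2576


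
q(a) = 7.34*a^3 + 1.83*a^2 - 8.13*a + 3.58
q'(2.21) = 107.51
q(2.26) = 79.28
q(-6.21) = -1633.17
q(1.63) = 26.98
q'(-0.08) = -8.28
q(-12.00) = -12318.86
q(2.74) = 146.03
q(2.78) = 152.82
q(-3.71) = -315.89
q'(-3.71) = 281.38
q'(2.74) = 167.22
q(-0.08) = 4.24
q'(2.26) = 112.61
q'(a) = 22.02*a^2 + 3.66*a - 8.13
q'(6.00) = 806.55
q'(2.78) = 172.22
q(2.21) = 73.78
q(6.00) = 1606.12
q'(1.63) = 56.34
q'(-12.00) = 3118.83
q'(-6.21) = 818.32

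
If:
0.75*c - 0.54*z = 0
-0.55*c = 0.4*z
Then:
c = 0.00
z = 0.00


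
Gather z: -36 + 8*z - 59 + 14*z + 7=22*z - 88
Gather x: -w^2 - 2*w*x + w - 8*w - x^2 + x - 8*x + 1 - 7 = -w^2 - 7*w - x^2 + x*(-2*w - 7) - 6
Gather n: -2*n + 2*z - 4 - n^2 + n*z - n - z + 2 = -n^2 + n*(z - 3) + z - 2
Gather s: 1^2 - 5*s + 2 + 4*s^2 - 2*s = 4*s^2 - 7*s + 3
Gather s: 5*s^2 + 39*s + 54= 5*s^2 + 39*s + 54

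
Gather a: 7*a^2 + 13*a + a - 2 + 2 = 7*a^2 + 14*a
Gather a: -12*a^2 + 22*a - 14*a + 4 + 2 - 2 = -12*a^2 + 8*a + 4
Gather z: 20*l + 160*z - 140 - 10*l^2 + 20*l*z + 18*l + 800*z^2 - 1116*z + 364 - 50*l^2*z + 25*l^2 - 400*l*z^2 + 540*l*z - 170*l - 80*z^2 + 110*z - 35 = 15*l^2 - 132*l + z^2*(720 - 400*l) + z*(-50*l^2 + 560*l - 846) + 189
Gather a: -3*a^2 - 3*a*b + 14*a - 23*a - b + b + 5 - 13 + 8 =-3*a^2 + a*(-3*b - 9)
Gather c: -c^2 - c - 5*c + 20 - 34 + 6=-c^2 - 6*c - 8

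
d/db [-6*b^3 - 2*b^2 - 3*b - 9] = -18*b^2 - 4*b - 3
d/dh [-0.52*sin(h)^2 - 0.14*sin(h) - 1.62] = -(1.04*sin(h) + 0.14)*cos(h)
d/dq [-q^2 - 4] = -2*q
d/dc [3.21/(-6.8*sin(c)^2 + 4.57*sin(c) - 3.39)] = (43.656*sin(c) - 14.6697)*cos(c)/(6.8*sin(c)^2 - 4.57*sin(c) + 3.39)^2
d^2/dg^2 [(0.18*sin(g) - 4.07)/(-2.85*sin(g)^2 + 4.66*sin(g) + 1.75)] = (-1.46205*sin(g)^5 + 129.84372*sin(g)^4 - 164.62341*sin(g)^3 - 27.304558*sin(g)^2 + 295.96642*sin(g) - 220.299034)/(-2.85*sin(g)^2 + 4.66*sin(g) + 1.75)^3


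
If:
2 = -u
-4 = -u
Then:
No Solution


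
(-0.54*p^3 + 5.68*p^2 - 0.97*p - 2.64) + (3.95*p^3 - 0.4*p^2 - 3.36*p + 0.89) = 3.41*p^3 + 5.28*p^2 - 4.33*p - 1.75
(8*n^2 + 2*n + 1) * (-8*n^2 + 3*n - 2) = -64*n^4 + 8*n^3 - 18*n^2 - n - 2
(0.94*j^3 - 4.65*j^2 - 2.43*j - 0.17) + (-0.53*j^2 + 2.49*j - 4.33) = 0.94*j^3 - 5.18*j^2 + 0.0600000000000001*j - 4.5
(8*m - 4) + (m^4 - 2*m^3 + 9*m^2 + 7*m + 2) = m^4 - 2*m^3 + 9*m^2 + 15*m - 2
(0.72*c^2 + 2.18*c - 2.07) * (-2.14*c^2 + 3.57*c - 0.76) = -1.5408*c^4 - 2.0948*c^3 + 11.6652*c^2 - 9.0467*c + 1.5732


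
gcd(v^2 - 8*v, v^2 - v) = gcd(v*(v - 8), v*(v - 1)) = v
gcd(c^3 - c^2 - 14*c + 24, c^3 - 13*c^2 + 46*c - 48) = c^2 - 5*c + 6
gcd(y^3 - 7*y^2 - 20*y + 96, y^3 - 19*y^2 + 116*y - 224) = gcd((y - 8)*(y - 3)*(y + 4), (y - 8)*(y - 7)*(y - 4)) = y - 8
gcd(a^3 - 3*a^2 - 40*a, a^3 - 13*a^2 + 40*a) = a^2 - 8*a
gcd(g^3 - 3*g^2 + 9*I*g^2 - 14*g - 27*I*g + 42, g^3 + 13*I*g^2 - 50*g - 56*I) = g^2 + 9*I*g - 14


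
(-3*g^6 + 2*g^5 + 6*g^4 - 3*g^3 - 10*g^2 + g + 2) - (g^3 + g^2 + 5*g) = -3*g^6 + 2*g^5 + 6*g^4 - 4*g^3 - 11*g^2 - 4*g + 2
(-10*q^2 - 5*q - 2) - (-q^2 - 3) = -9*q^2 - 5*q + 1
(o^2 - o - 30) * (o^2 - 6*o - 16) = o^4 - 7*o^3 - 40*o^2 + 196*o + 480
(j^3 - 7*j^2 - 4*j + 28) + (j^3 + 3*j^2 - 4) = 2*j^3 - 4*j^2 - 4*j + 24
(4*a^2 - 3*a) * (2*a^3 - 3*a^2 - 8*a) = 8*a^5 - 18*a^4 - 23*a^3 + 24*a^2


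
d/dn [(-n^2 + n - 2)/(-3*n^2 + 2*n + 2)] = (n^2 - 16*n + 6)/(9*n^4 - 12*n^3 - 8*n^2 + 8*n + 4)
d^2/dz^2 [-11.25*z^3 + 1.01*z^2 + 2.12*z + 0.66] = 2.02 - 67.5*z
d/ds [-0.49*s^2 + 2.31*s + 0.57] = 2.31 - 0.98*s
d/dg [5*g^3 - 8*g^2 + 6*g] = 15*g^2 - 16*g + 6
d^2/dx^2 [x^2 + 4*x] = 2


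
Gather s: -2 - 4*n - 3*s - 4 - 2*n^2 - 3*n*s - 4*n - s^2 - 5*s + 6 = -2*n^2 - 8*n - s^2 + s*(-3*n - 8)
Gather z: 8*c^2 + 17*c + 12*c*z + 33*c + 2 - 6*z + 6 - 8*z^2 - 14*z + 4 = 8*c^2 + 50*c - 8*z^2 + z*(12*c - 20) + 12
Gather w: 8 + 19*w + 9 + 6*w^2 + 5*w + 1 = 6*w^2 + 24*w + 18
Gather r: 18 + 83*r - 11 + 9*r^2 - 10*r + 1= 9*r^2 + 73*r + 8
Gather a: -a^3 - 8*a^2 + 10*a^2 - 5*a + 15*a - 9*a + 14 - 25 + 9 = -a^3 + 2*a^2 + a - 2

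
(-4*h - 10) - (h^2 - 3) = -h^2 - 4*h - 7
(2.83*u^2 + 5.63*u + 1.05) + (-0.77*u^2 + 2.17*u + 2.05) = 2.06*u^2 + 7.8*u + 3.1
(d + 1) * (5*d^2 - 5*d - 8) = 5*d^3 - 13*d - 8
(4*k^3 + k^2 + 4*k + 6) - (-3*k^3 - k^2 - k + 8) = 7*k^3 + 2*k^2 + 5*k - 2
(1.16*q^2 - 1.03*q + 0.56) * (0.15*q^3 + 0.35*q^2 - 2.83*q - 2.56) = 0.174*q^5 + 0.2515*q^4 - 3.5593*q^3 + 0.141300000000001*q^2 + 1.052*q - 1.4336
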